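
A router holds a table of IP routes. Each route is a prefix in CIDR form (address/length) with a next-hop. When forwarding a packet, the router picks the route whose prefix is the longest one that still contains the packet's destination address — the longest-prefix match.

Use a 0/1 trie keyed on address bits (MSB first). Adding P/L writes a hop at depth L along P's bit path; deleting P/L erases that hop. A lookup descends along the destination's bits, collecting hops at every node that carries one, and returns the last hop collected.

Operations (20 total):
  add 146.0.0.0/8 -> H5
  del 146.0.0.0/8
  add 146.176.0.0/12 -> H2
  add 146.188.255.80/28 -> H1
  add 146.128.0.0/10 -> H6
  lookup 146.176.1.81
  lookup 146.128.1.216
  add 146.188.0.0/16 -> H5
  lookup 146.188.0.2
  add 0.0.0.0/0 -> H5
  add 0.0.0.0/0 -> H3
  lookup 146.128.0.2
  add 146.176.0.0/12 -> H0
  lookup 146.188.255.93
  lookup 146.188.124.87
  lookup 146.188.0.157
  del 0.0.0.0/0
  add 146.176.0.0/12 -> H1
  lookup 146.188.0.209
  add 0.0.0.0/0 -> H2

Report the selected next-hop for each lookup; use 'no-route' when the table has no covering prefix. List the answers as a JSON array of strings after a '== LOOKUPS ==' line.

Apply in order:
  add 146.0.0.0/8 -> H5 at depth 8
  - 146.0.0.0/8 clear@8
  add 146.176.0.0/12 -> H2 at depth 12
  add 146.188.255.80/28 -> H1 at depth 28
  add 146.128.0.0/10 -> H6 at depth 10
  Q 146.176.1.81: descend 100100101011 ; hops seen [H6,H2] ; pick H2
  Q 146.128.1.216: descend 1001001010 ; hops seen [H6] ; pick H6
  add 146.188.0.0/16 -> H5 at depth 16
  Q 146.188.0.2: descend 1001001010111100 ; hops seen [H6,H2,H5] ; pick H5
  add 0.0.0.0/0 -> H5 at depth 0
  add 0.0.0.0/0 -> H3 at depth 0
  Q 146.128.0.2: descend 1001001010 ; hops seen [H3,H6] ; pick H6
  add 146.176.0.0/12 -> H0 at depth 12
  Q 146.188.255.93: descend 1001001010111100111111110101 ; hops seen [H3,H6,H0,H5,H1] ; pick H1
  Q 146.188.124.87: descend 1001001010111100 ; hops seen [H3,H6,H0,H5] ; pick H5
  Q 146.188.0.157: descend 1001001010111100 ; hops seen [H3,H6,H0,H5] ; pick H5
  - 0.0.0.0/0 clear@0
  add 146.176.0.0/12 -> H1 at depth 12
  Q 146.188.0.209: descend 1001001010111100 ; hops seen [H6,H1,H5] ; pick H5
  add 0.0.0.0/0 -> H2 at depth 0

== LOOKUPS ==
["H2","H6","H5","H6","H1","H5","H5","H5"]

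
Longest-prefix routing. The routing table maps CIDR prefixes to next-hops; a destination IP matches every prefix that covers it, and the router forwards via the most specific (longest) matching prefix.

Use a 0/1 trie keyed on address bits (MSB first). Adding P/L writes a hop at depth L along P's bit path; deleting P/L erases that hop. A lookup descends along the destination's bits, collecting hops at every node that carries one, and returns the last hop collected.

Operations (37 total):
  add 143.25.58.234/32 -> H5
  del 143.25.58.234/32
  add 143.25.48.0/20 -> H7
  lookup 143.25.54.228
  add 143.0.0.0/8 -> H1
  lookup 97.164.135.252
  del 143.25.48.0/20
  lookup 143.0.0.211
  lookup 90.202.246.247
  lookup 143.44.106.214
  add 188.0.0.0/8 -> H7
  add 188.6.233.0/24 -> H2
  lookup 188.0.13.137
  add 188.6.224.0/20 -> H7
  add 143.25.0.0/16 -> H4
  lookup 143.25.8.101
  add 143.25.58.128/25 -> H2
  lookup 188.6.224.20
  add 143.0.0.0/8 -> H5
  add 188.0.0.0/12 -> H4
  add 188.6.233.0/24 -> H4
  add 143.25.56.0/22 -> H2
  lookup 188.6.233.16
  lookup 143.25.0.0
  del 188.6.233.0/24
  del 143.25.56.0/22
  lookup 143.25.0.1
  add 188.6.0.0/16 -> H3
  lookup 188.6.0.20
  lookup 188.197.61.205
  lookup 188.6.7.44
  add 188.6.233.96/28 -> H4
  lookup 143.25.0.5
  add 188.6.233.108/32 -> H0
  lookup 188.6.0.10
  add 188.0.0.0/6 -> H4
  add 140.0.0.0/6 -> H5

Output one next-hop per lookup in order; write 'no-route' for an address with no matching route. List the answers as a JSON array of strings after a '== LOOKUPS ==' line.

Process each operation:
  + 143.25.58.234/32 (H5) depth=32
  del 143.25.58.234/32 (clear depth 32)
  + 143.25.48.0/20 (H7) depth=20
  ? 143.25.54.228  path d0:-→d1:-→d2:-→d3:-→d4:-→d5:-→d6:-→d7:-→d8:-→d9:-→d10:-→d11:-→d12:-→d13:-→d14:-→d15:-→d16:-→d17:-→d18:-→d19:-→d20:H7  best=H7
  + 143.0.0.0/8 (H1) depth=8
  ? 97.164.135.252  path d0:-  best=no-route
  del 143.25.48.0/20 (clear depth 20)
  ? 143.0.0.211  path d0:-→d1:-→d2:-→d3:-→d4:-→d5:-→d6:-→d7:-→d8:H1→d9:-→d10:-→d11:-  best=H1
  ? 90.202.246.247  path d0:-  best=no-route
  ? 143.44.106.214  path d0:-→d1:-→d2:-→d3:-→d4:-→d5:-→d6:-→d7:-→d8:H1→d9:-→d10:-  best=H1
  + 188.0.0.0/8 (H7) depth=8
  + 188.6.233.0/24 (H2) depth=24
  ? 188.0.13.137  path d0:-→d1:-→d2:-→d3:-→d4:-→d5:-→d6:-→d7:-→d8:H7→d9:-→d10:-→d11:-→d12:-→d13:-  best=H7
  + 188.6.224.0/20 (H7) depth=20
  + 143.25.0.0/16 (H4) depth=16
  ? 143.25.8.101  path d0:-→d1:-→d2:-→d3:-→d4:-→d5:-→d6:-→d7:-→d8:H1→d9:-→d10:-→d11:-→d12:-→d13:-→d14:-→d15:-→d16:H4→d17:-→d18:-  best=H4
  + 143.25.58.128/25 (H2) depth=25
  ? 188.6.224.20  path d0:-→d1:-→d2:-→d3:-→d4:-→d5:-→d6:-→d7:-→d8:H7→d9:-→d10:-→d11:-→d12:-→d13:-→d14:-→d15:-→d16:-→d17:-→d18:-→d19:-→d20:H7  best=H7
  + 143.0.0.0/8 (H5) depth=8
  + 188.0.0.0/12 (H4) depth=12
  + 188.6.233.0/24 (H4) depth=24
  + 143.25.56.0/22 (H2) depth=22
  ? 188.6.233.16  path d0:-→d1:-→d2:-→d3:-→d4:-→d5:-→d6:-→d7:-→d8:H7→d9:-→d10:-→d11:-→d12:H4→d13:-→d14:-→d15:-→d16:-→d17:-→d18:-→d19:-→d20:H7→d21:-→d22:-→d23:-→d24:H4  best=H4
  ? 143.25.0.0  path d0:-→d1:-→d2:-→d3:-→d4:-→d5:-→d6:-→d7:-→d8:H5→d9:-→d10:-→d11:-→d12:-→d13:-→d14:-→d15:-→d16:H4→d17:-→d18:-  best=H4
  del 188.6.233.0/24 (clear depth 24)
  del 143.25.56.0/22 (clear depth 22)
  ? 143.25.0.1  path d0:-→d1:-→d2:-→d3:-→d4:-→d5:-→d6:-→d7:-→d8:H5→d9:-→d10:-→d11:-→d12:-→d13:-→d14:-→d15:-→d16:H4→d17:-→d18:-  best=H4
  + 188.6.0.0/16 (H3) depth=16
  ? 188.6.0.20  path d0:-→d1:-→d2:-→d3:-→d4:-→d5:-→d6:-→d7:-→d8:H7→d9:-→d10:-→d11:-→d12:H4→d13:-→d14:-→d15:-→d16:H3  best=H3
  ? 188.197.61.205  path d0:-→d1:-→d2:-→d3:-→d4:-→d5:-→d6:-→d7:-→d8:H7  best=H7
  ? 188.6.7.44  path d0:-→d1:-→d2:-→d3:-→d4:-→d5:-→d6:-→d7:-→d8:H7→d9:-→d10:-→d11:-→d12:H4→d13:-→d14:-→d15:-→d16:H3  best=H3
  + 188.6.233.96/28 (H4) depth=28
  ? 143.25.0.5  path d0:-→d1:-→d2:-→d3:-→d4:-→d5:-→d6:-→d7:-→d8:H5→d9:-→d10:-→d11:-→d12:-→d13:-→d14:-→d15:-→d16:H4→d17:-→d18:-  best=H4
  + 188.6.233.108/32 (H0) depth=32
  ? 188.6.0.10  path d0:-→d1:-→d2:-→d3:-→d4:-→d5:-→d6:-→d7:-→d8:H7→d9:-→d10:-→d11:-→d12:H4→d13:-→d14:-→d15:-→d16:H3  best=H3
  + 188.0.0.0/6 (H4) depth=6
  + 140.0.0.0/6 (H5) depth=6

== LOOKUPS ==
["H7","no-route","H1","no-route","H1","H7","H4","H7","H4","H4","H4","H3","H7","H3","H4","H3"]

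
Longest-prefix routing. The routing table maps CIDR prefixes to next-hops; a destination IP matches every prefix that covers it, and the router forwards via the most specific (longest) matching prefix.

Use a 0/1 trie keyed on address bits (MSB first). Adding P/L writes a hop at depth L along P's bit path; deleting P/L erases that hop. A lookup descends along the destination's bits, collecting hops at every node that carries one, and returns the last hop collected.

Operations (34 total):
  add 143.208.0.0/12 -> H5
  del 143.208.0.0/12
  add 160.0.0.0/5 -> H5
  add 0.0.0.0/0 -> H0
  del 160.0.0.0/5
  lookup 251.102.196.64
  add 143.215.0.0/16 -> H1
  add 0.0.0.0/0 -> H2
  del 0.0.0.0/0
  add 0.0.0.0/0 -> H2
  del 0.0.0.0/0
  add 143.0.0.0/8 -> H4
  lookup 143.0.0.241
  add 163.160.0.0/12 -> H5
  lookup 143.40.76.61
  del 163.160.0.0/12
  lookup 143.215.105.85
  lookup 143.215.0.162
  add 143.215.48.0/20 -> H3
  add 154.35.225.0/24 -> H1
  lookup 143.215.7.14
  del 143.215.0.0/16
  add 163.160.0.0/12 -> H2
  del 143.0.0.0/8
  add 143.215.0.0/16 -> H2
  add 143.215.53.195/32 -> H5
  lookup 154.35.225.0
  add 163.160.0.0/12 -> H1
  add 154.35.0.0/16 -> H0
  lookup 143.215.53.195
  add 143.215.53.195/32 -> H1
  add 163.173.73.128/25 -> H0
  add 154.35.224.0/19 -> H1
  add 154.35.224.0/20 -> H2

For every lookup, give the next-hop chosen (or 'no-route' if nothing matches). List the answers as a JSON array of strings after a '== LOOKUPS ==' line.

Apply in order:
  add 143.208.0.0/12 -> H5 at depth 12
  del 143.208.0.0/12 (clear depth 12)
  add 160.0.0.0/5 -> H5 at depth 5
  add 0.0.0.0/0 -> H0 at depth 0
  del 160.0.0.0/5 (clear depth 5)
  ? 251.102.196.64  path d0:H0→d1:-  best=H0
  add 143.215.0.0/16 -> H1 at depth 16
  add 0.0.0.0/0 -> H2 at depth 0
  del 0.0.0.0/0 (clear depth 0)
  add 0.0.0.0/0 -> H2 at depth 0
  del 0.0.0.0/0 (clear depth 0)
  add 143.0.0.0/8 -> H4 at depth 8
  ? 143.0.0.241  path d0:-→d1:-→d2:-→d3:-→d4:-→d5:-→d6:-→d7:-→d8:H4  best=H4
  add 163.160.0.0/12 -> H5 at depth 12
  ? 143.40.76.61  path d0:-→d1:-→d2:-→d3:-→d4:-→d5:-→d6:-→d7:-→d8:H4  best=H4
  del 163.160.0.0/12 (clear depth 12)
  ? 143.215.105.85  path d0:-→d1:-→d2:-→d3:-→d4:-→d5:-→d6:-→d7:-→d8:H4→d9:-→d10:-→d11:-→d12:-→d13:-→d14:-→d15:-→d16:H1  best=H1
  ? 143.215.0.162  path d0:-→d1:-→d2:-→d3:-→d4:-→d5:-→d6:-→d7:-→d8:H4→d9:-→d10:-→d11:-→d12:-→d13:-→d14:-→d15:-→d16:H1  best=H1
  add 143.215.48.0/20 -> H3 at depth 20
  add 154.35.225.0/24 -> H1 at depth 24
  ? 143.215.7.14  path d0:-→d1:-→d2:-→d3:-→d4:-→d5:-→d6:-→d7:-→d8:H4→d9:-→d10:-→d11:-→d12:-→d13:-→d14:-→d15:-→d16:H1→d17:-→d18:-  best=H1
  del 143.215.0.0/16 (clear depth 16)
  add 163.160.0.0/12 -> H2 at depth 12
  del 143.0.0.0/8 (clear depth 8)
  add 143.215.0.0/16 -> H2 at depth 16
  add 143.215.53.195/32 -> H5 at depth 32
  ? 154.35.225.0  path d0:-→d1:-→d2:-→d3:-→d4:-→d5:-→d6:-→d7:-→d8:-→d9:-→d10:-→d11:-→d12:-→d13:-→d14:-→d15:-→d16:-→d17:-→d18:-→d19:-→d20:-→d21:-→d22:-→d23:-→d24:H1  best=H1
  add 163.160.0.0/12 -> H1 at depth 12
  add 154.35.0.0/16 -> H0 at depth 16
  ? 143.215.53.195  path d0:-→d1:-→d2:-→d3:-→d4:-→d5:-→d6:-→d7:-→d8:-→d9:-→d10:-→d11:-→d12:-→d13:-→d14:-→d15:-→d16:H2→d17:-→d18:-→d19:-→d20:H3→d21:-→d22:-→d23:-→d24:-→d25:-→d26:-→d27:-→d28:-→d29:-→d30:-→d31:-→d32:H5  best=H5
  add 143.215.53.195/32 -> H1 at depth 32
  add 163.173.73.128/25 -> H0 at depth 25
  add 154.35.224.0/19 -> H1 at depth 19
  add 154.35.224.0/20 -> H2 at depth 20

== LOOKUPS ==
["H0","H4","H4","H1","H1","H1","H1","H5"]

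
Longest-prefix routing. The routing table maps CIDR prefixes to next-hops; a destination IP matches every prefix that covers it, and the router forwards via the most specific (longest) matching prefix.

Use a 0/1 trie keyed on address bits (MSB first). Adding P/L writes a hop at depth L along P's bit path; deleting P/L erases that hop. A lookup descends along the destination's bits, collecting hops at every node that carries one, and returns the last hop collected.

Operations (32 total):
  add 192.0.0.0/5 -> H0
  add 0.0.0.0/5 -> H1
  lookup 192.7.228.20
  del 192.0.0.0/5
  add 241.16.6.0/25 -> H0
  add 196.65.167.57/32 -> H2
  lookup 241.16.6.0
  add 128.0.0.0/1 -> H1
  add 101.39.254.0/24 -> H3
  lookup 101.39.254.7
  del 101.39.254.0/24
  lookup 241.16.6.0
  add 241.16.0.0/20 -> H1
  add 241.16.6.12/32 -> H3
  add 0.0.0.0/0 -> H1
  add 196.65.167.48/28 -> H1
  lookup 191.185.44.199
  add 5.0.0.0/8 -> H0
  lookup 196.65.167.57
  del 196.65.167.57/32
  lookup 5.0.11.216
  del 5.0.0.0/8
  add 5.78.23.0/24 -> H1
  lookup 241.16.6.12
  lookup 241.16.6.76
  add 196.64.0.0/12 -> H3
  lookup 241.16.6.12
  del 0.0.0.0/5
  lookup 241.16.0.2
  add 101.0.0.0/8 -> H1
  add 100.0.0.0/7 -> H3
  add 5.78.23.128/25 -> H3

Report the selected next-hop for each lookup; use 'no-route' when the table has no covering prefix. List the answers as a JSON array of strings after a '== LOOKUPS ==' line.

Trace:
  add 192.0.0.0/5 -> H0 at depth 5
  add 0.0.0.0/5 -> H1 at depth 5
  Q 192.7.228.20: descend 11000 ; hops seen [H0] ; pick H0
  del 192.0.0.0/5 (clear depth 5)
  add 241.16.6.0/25 -> H0 at depth 25
  add 196.65.167.57/32 -> H2 at depth 32
  Q 241.16.6.0: descend 1111000100010000000001100 ; hops seen [H0] ; pick H0
  add 128.0.0.0/1 -> H1 at depth 1
  add 101.39.254.0/24 -> H3 at depth 24
  Q 101.39.254.7: descend 011001010010011111111110 ; hops seen [H3] ; pick H3
  del 101.39.254.0/24 (clear depth 24)
  Q 241.16.6.0: descend 1111000100010000000001100 ; hops seen [H1,H0] ; pick H0
  add 241.16.0.0/20 -> H1 at depth 20
  add 241.16.6.12/32 -> H3 at depth 32
  add 0.0.0.0/0 -> H1 at depth 0
  add 196.65.167.48/28 -> H1 at depth 28
  Q 191.185.44.199: descend 1 ; hops seen [H1,H1] ; pick H1
  add 5.0.0.0/8 -> H0 at depth 8
  Q 196.65.167.57: descend 11000100010000011010011100111001 ; hops seen [H1,H1,H1,H2] ; pick H2
  del 196.65.167.57/32 (clear depth 32)
  Q 5.0.11.216: descend 00000101 ; hops seen [H1,H1,H0] ; pick H0
  del 5.0.0.0/8 (clear depth 8)
  add 5.78.23.0/24 -> H1 at depth 24
  Q 241.16.6.12: descend 11110001000100000000011000001100 ; hops seen [H1,H1,H1,H0,H3] ; pick H3
  Q 241.16.6.76: descend 1111000100010000000001100 ; hops seen [H1,H1,H1,H0] ; pick H0
  add 196.64.0.0/12 -> H3 at depth 12
  Q 241.16.6.12: descend 11110001000100000000011000001100 ; hops seen [H1,H1,H1,H0,H3] ; pick H3
  del 0.0.0.0/5 (clear depth 5)
  Q 241.16.0.2: descend 111100010001000000000 ; hops seen [H1,H1,H1] ; pick H1
  add 101.0.0.0/8 -> H1 at depth 8
  add 100.0.0.0/7 -> H3 at depth 7
  add 5.78.23.128/25 -> H3 at depth 25

== LOOKUPS ==
["H0","H0","H3","H0","H1","H2","H0","H3","H0","H3","H1"]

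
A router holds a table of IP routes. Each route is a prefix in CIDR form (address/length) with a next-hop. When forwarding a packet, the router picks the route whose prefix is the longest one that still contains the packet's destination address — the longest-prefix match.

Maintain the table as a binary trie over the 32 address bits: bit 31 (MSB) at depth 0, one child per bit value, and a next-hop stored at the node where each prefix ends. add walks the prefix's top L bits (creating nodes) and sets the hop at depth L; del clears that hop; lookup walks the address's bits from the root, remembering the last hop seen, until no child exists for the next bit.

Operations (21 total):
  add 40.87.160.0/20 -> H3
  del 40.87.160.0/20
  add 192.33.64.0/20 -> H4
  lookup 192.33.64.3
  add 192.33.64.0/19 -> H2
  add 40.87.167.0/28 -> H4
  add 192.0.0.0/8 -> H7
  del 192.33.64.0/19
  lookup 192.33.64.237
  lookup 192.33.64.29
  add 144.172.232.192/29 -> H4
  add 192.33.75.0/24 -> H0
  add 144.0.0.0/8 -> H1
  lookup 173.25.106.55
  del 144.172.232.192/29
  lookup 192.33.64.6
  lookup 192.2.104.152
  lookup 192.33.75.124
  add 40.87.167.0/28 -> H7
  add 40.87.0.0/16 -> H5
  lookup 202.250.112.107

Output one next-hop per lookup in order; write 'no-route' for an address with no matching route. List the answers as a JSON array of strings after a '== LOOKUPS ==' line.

Trace:
  add 40.87.160.0/20 -> H3 at depth 20
  del 40.87.160.0/20 (clear depth 20)
  add 192.33.64.0/20 -> H4 at depth 20
  Q 192.33.64.3: descend 11000000001000010100 ; hops seen [H4] ; pick H4
  add 192.33.64.0/19 -> H2 at depth 19
  add 40.87.167.0/28 -> H4 at depth 28
  add 192.0.0.0/8 -> H7 at depth 8
  del 192.33.64.0/19 (clear depth 19)
  Q 192.33.64.237: descend 11000000001000010100 ; hops seen [H7,H4] ; pick H4
  Q 192.33.64.29: descend 11000000001000010100 ; hops seen [H7,H4] ; pick H4
  add 144.172.232.192/29 -> H4 at depth 29
  add 192.33.75.0/24 -> H0 at depth 24
  add 144.0.0.0/8 -> H1 at depth 8
  Q 173.25.106.55: descend 10 ; hops seen [∅] ; pick no-route
  del 144.172.232.192/29 (clear depth 29)
  Q 192.33.64.6: descend 11000000001000010100 ; hops seen [H7,H4] ; pick H4
  Q 192.2.104.152: descend 1100000000 ; hops seen [H7] ; pick H7
  Q 192.33.75.124: descend 110000000010000101001011 ; hops seen [H7,H4,H0] ; pick H0
  add 40.87.167.0/28 -> H7 at depth 28
  add 40.87.0.0/16 -> H5 at depth 16
  Q 202.250.112.107: descend 1100 ; hops seen [∅] ; pick no-route

== LOOKUPS ==
["H4","H4","H4","no-route","H4","H7","H0","no-route"]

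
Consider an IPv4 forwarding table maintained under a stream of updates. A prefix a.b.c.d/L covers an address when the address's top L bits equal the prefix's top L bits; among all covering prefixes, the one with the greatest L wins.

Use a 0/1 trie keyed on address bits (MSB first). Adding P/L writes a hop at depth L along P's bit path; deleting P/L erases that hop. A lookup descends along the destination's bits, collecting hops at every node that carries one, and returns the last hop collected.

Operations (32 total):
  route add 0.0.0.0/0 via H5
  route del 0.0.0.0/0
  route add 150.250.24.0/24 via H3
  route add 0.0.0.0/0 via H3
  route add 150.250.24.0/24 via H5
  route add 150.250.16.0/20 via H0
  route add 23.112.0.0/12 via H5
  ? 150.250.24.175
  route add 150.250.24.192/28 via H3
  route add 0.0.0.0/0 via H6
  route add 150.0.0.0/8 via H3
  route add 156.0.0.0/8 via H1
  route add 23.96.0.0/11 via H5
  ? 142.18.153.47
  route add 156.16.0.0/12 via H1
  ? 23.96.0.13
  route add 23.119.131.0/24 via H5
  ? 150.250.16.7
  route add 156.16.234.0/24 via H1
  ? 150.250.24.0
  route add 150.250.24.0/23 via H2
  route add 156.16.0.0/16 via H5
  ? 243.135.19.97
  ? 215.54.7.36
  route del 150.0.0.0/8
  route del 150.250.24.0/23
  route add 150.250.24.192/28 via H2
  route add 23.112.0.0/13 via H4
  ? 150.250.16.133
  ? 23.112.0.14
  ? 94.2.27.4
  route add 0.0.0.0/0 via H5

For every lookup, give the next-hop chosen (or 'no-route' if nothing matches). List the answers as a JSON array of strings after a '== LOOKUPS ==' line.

Apply in order:
  add 0.0.0.0/0 -> H5 at depth 0
  del 0.0.0.0/0 (clear depth 0)
  add 150.250.24.0/24 -> H3 at depth 24
  add 0.0.0.0/0 -> H3 at depth 0
  add 150.250.24.0/24 -> H5 at depth 24
  add 150.250.16.0/20 -> H0 at depth 20
  add 23.112.0.0/12 -> H5 at depth 12
  Q 150.250.24.175: descend 100101101111101000011000 ; hops seen [H3,H0,H5] ; pick H5
  add 150.250.24.192/28 -> H3 at depth 28
  add 0.0.0.0/0 -> H6 at depth 0
  add 150.0.0.0/8 -> H3 at depth 8
  add 156.0.0.0/8 -> H1 at depth 8
  add 23.96.0.0/11 -> H5 at depth 11
  Q 142.18.153.47: descend 100 ; hops seen [H6] ; pick H6
  add 156.16.0.0/12 -> H1 at depth 12
  Q 23.96.0.13: descend 00010111011 ; hops seen [H6,H5] ; pick H5
  add 23.119.131.0/24 -> H5 at depth 24
  Q 150.250.16.7: descend 10010110111110100001 ; hops seen [H6,H3,H0] ; pick H0
  add 156.16.234.0/24 -> H1 at depth 24
  Q 150.250.24.0: descend 100101101111101000011000 ; hops seen [H6,H3,H0,H5] ; pick H5
  add 150.250.24.0/23 -> H2 at depth 23
  add 156.16.0.0/16 -> H5 at depth 16
  Q 243.135.19.97: descend 1 ; hops seen [H6] ; pick H6
  Q 215.54.7.36: descend 1 ; hops seen [H6] ; pick H6
  del 150.0.0.0/8 (clear depth 8)
  del 150.250.24.0/23 (clear depth 23)
  add 150.250.24.192/28 -> H2 at depth 28
  add 23.112.0.0/13 -> H4 at depth 13
  Q 150.250.16.133: descend 10010110111110100001 ; hops seen [H6,H0] ; pick H0
  Q 23.112.0.14: descend 0001011101110 ; hops seen [H6,H5,H5,H4] ; pick H4
  Q 94.2.27.4: descend 0 ; hops seen [H6] ; pick H6
  add 0.0.0.0/0 -> H5 at depth 0

== LOOKUPS ==
["H5","H6","H5","H0","H5","H6","H6","H0","H4","H6"]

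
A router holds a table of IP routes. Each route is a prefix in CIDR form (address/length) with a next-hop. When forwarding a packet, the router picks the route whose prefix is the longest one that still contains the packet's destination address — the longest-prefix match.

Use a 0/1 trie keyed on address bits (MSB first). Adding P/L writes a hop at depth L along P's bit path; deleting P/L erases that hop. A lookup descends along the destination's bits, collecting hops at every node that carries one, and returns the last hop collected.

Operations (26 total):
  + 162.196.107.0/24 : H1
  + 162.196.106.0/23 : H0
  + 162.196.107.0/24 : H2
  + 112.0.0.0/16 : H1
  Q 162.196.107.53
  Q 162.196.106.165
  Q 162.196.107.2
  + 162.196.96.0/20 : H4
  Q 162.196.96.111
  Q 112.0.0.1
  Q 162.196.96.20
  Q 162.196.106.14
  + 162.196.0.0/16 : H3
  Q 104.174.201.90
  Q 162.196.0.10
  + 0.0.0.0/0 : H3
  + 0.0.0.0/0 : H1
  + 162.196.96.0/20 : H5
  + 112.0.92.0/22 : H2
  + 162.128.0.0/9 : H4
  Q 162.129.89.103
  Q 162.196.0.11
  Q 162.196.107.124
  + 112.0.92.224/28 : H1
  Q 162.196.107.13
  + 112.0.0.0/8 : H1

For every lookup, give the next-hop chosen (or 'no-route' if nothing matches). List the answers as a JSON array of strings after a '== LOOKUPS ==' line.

Trace:
  + 162.196.107.0/24 (H1) depth=24
  + 162.196.106.0/23 (H0) depth=23
  + 162.196.107.0/24 (H2) depth=24
  + 112.0.0.0/16 (H1) depth=16
  ? 162.196.107.53  path d0:-→d1:-→d2:-→d3:-→d4:-→d5:-→d6:-→d7:-→d8:-→d9:-→d10:-→d11:-→d12:-→d13:-→d14:-→d15:-→d16:-→d17:-→d18:-→d19:-→d20:-→d21:-→d22:-→d23:H0→d24:H2  best=H2
  ? 162.196.106.165  path d0:-→d1:-→d2:-→d3:-→d4:-→d5:-→d6:-→d7:-→d8:-→d9:-→d10:-→d11:-→d12:-→d13:-→d14:-→d15:-→d16:-→d17:-→d18:-→d19:-→d20:-→d21:-→d22:-→d23:H0  best=H0
  ? 162.196.107.2  path d0:-→d1:-→d2:-→d3:-→d4:-→d5:-→d6:-→d7:-→d8:-→d9:-→d10:-→d11:-→d12:-→d13:-→d14:-→d15:-→d16:-→d17:-→d18:-→d19:-→d20:-→d21:-→d22:-→d23:H0→d24:H2  best=H2
  + 162.196.96.0/20 (H4) depth=20
  ? 162.196.96.111  path d0:-→d1:-→d2:-→d3:-→d4:-→d5:-→d6:-→d7:-→d8:-→d9:-→d10:-→d11:-→d12:-→d13:-→d14:-→d15:-→d16:-→d17:-→d18:-→d19:-→d20:H4  best=H4
  ? 112.0.0.1  path d0:-→d1:-→d2:-→d3:-→d4:-→d5:-→d6:-→d7:-→d8:-→d9:-→d10:-→d11:-→d12:-→d13:-→d14:-→d15:-→d16:H1  best=H1
  ? 162.196.96.20  path d0:-→d1:-→d2:-→d3:-→d4:-→d5:-→d6:-→d7:-→d8:-→d9:-→d10:-→d11:-→d12:-→d13:-→d14:-→d15:-→d16:-→d17:-→d18:-→d19:-→d20:H4  best=H4
  ? 162.196.106.14  path d0:-→d1:-→d2:-→d3:-→d4:-→d5:-→d6:-→d7:-→d8:-→d9:-→d10:-→d11:-→d12:-→d13:-→d14:-→d15:-→d16:-→d17:-→d18:-→d19:-→d20:H4→d21:-→d22:-→d23:H0  best=H0
  + 162.196.0.0/16 (H3) depth=16
  ? 104.174.201.90  path d0:-→d1:-→d2:-→d3:-  best=no-route
  ? 162.196.0.10  path d0:-→d1:-→d2:-→d3:-→d4:-→d5:-→d6:-→d7:-→d8:-→d9:-→d10:-→d11:-→d12:-→d13:-→d14:-→d15:-→d16:H3→d17:-  best=H3
  + 0.0.0.0/0 (H3) depth=0
  + 0.0.0.0/0 (H1) depth=0
  + 162.196.96.0/20 (H5) depth=20
  + 112.0.92.0/22 (H2) depth=22
  + 162.128.0.0/9 (H4) depth=9
  ? 162.129.89.103  path d0:H1→d1:-→d2:-→d3:-→d4:-→d5:-→d6:-→d7:-→d8:-→d9:H4  best=H4
  ? 162.196.0.11  path d0:H1→d1:-→d2:-→d3:-→d4:-→d5:-→d6:-→d7:-→d8:-→d9:H4→d10:-→d11:-→d12:-→d13:-→d14:-→d15:-→d16:H3→d17:-  best=H3
  ? 162.196.107.124  path d0:H1→d1:-→d2:-→d3:-→d4:-→d5:-→d6:-→d7:-→d8:-→d9:H4→d10:-→d11:-→d12:-→d13:-→d14:-→d15:-→d16:H3→d17:-→d18:-→d19:-→d20:H5→d21:-→d22:-→d23:H0→d24:H2  best=H2
  + 112.0.92.224/28 (H1) depth=28
  ? 162.196.107.13  path d0:H1→d1:-→d2:-→d3:-→d4:-→d5:-→d6:-→d7:-→d8:-→d9:H4→d10:-→d11:-→d12:-→d13:-→d14:-→d15:-→d16:H3→d17:-→d18:-→d19:-→d20:H5→d21:-→d22:-→d23:H0→d24:H2  best=H2
  + 112.0.0.0/8 (H1) depth=8

== LOOKUPS ==
["H2","H0","H2","H4","H1","H4","H0","no-route","H3","H4","H3","H2","H2"]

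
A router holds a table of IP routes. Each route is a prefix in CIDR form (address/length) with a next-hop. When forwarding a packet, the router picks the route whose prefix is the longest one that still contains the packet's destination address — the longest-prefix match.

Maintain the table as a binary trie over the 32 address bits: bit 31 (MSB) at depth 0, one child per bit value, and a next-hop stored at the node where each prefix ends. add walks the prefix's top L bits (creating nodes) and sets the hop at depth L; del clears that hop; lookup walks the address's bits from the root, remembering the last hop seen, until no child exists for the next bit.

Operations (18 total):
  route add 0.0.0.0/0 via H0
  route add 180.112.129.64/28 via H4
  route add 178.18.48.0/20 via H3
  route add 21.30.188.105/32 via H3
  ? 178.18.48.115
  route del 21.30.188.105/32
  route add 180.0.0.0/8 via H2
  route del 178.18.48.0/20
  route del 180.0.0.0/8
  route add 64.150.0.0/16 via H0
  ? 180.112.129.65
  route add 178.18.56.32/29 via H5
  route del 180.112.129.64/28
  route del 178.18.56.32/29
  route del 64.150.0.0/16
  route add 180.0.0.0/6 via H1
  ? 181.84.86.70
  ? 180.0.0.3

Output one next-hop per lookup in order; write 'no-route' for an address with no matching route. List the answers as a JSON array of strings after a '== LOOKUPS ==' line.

Apply in order:
  + 0.0.0.0/0 (H0) depth=0
  + 180.112.129.64/28 (H4) depth=28
  + 178.18.48.0/20 (H3) depth=20
  + 21.30.188.105/32 (H3) depth=32
  ? 178.18.48.115  path d0:H0→d1:-→d2:-→d3:-→d4:-→d5:-→d6:-→d7:-→d8:-→d9:-→d10:-→d11:-→d12:-→d13:-→d14:-→d15:-→d16:-→d17:-→d18:-→d19:-→d20:H3  best=H3
  del 21.30.188.105/32 (clear depth 32)
  + 180.0.0.0/8 (H2) depth=8
  del 178.18.48.0/20 (clear depth 20)
  del 180.0.0.0/8 (clear depth 8)
  + 64.150.0.0/16 (H0) depth=16
  ? 180.112.129.65  path d0:H0→d1:-→d2:-→d3:-→d4:-→d5:-→d6:-→d7:-→d8:-→d9:-→d10:-→d11:-→d12:-→d13:-→d14:-→d15:-→d16:-→d17:-→d18:-→d19:-→d20:-→d21:-→d22:-→d23:-→d24:-→d25:-→d26:-→d27:-→d28:H4  best=H4
  + 178.18.56.32/29 (H5) depth=29
  del 180.112.129.64/28 (clear depth 28)
  del 178.18.56.32/29 (clear depth 29)
  del 64.150.0.0/16 (clear depth 16)
  + 180.0.0.0/6 (H1) depth=6
  ? 181.84.86.70  path d0:H0→d1:-→d2:-→d3:-→d4:-→d5:-→d6:H1→d7:-  best=H1
  ? 180.0.0.3  path d0:H0→d1:-→d2:-→d3:-→d4:-→d5:-→d6:H1→d7:-→d8:-→d9:-  best=H1

== LOOKUPS ==
["H3","H4","H1","H1"]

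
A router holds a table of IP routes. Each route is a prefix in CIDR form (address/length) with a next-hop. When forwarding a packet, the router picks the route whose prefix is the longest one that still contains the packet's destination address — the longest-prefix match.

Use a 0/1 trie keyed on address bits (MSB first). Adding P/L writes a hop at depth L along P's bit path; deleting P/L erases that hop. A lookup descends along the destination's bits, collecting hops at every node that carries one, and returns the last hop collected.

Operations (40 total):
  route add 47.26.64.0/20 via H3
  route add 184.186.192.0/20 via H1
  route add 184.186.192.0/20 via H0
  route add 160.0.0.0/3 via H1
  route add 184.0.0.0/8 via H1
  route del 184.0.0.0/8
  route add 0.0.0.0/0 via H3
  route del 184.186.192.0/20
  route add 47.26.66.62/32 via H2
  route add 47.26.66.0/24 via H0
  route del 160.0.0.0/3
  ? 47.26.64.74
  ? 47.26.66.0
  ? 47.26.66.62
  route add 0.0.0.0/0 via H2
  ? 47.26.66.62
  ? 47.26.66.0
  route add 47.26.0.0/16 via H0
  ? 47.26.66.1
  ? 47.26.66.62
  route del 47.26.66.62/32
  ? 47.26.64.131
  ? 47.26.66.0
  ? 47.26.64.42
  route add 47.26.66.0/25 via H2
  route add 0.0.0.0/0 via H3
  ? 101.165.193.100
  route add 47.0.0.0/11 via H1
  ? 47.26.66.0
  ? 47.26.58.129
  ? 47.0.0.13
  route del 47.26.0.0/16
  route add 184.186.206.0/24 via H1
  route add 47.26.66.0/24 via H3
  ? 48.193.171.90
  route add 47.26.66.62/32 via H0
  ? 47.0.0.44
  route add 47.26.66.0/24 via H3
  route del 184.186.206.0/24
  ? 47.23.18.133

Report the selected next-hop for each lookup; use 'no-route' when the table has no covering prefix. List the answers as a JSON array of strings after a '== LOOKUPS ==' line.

Trace:
  + 47.26.64.0/20 (H3) depth=20
  + 184.186.192.0/20 (H1) depth=20
  + 184.186.192.0/20 (H0) depth=20
  + 160.0.0.0/3 (H1) depth=3
  + 184.0.0.0/8 (H1) depth=8
  del 184.0.0.0/8 (clear depth 8)
  + 0.0.0.0/0 (H3) depth=0
  del 184.186.192.0/20 (clear depth 20)
  + 47.26.66.62/32 (H2) depth=32
  + 47.26.66.0/24 (H0) depth=24
  del 160.0.0.0/3 (clear depth 3)
  ? 47.26.64.74  path d0:H3→d1:-→d2:-→d3:-→d4:-→d5:-→d6:-→d7:-→d8:-→d9:-→d10:-→d11:-→d12:-→d13:-→d14:-→d15:-→d16:-→d17:-→d18:-→d19:-→d20:H3→d21:-→d22:-  best=H3
  ? 47.26.66.0  path d0:H3→d1:-→d2:-→d3:-→d4:-→d5:-→d6:-→d7:-→d8:-→d9:-→d10:-→d11:-→d12:-→d13:-→d14:-→d15:-→d16:-→d17:-→d18:-→d19:-→d20:H3→d21:-→d22:-→d23:-→d24:H0→d25:-→d26:-  best=H0
  ? 47.26.66.62  path d0:H3→d1:-→d2:-→d3:-→d4:-→d5:-→d6:-→d7:-→d8:-→d9:-→d10:-→d11:-→d12:-→d13:-→d14:-→d15:-→d16:-→d17:-→d18:-→d19:-→d20:H3→d21:-→d22:-→d23:-→d24:H0→d25:-→d26:-→d27:-→d28:-→d29:-→d30:-→d31:-→d32:H2  best=H2
  + 0.0.0.0/0 (H2) depth=0
  ? 47.26.66.62  path d0:H2→d1:-→d2:-→d3:-→d4:-→d5:-→d6:-→d7:-→d8:-→d9:-→d10:-→d11:-→d12:-→d13:-→d14:-→d15:-→d16:-→d17:-→d18:-→d19:-→d20:H3→d21:-→d22:-→d23:-→d24:H0→d25:-→d26:-→d27:-→d28:-→d29:-→d30:-→d31:-→d32:H2  best=H2
  ? 47.26.66.0  path d0:H2→d1:-→d2:-→d3:-→d4:-→d5:-→d6:-→d7:-→d8:-→d9:-→d10:-→d11:-→d12:-→d13:-→d14:-→d15:-→d16:-→d17:-→d18:-→d19:-→d20:H3→d21:-→d22:-→d23:-→d24:H0→d25:-→d26:-  best=H0
  + 47.26.0.0/16 (H0) depth=16
  ? 47.26.66.1  path d0:H2→d1:-→d2:-→d3:-→d4:-→d5:-→d6:-→d7:-→d8:-→d9:-→d10:-→d11:-→d12:-→d13:-→d14:-→d15:-→d16:H0→d17:-→d18:-→d19:-→d20:H3→d21:-→d22:-→d23:-→d24:H0→d25:-→d26:-  best=H0
  ? 47.26.66.62  path d0:H2→d1:-→d2:-→d3:-→d4:-→d5:-→d6:-→d7:-→d8:-→d9:-→d10:-→d11:-→d12:-→d13:-→d14:-→d15:-→d16:H0→d17:-→d18:-→d19:-→d20:H3→d21:-→d22:-→d23:-→d24:H0→d25:-→d26:-→d27:-→d28:-→d29:-→d30:-→d31:-→d32:H2  best=H2
  del 47.26.66.62/32 (clear depth 32)
  ? 47.26.64.131  path d0:H2→d1:-→d2:-→d3:-→d4:-→d5:-→d6:-→d7:-→d8:-→d9:-→d10:-→d11:-→d12:-→d13:-→d14:-→d15:-→d16:H0→d17:-→d18:-→d19:-→d20:H3→d21:-→d22:-  best=H3
  ? 47.26.66.0  path d0:H2→d1:-→d2:-→d3:-→d4:-→d5:-→d6:-→d7:-→d8:-→d9:-→d10:-→d11:-→d12:-→d13:-→d14:-→d15:-→d16:H0→d17:-→d18:-→d19:-→d20:H3→d21:-→d22:-→d23:-→d24:H0→d25:-→d26:-  best=H0
  ? 47.26.64.42  path d0:H2→d1:-→d2:-→d3:-→d4:-→d5:-→d6:-→d7:-→d8:-→d9:-→d10:-→d11:-→d12:-→d13:-→d14:-→d15:-→d16:H0→d17:-→d18:-→d19:-→d20:H3→d21:-→d22:-  best=H3
  + 47.26.66.0/25 (H2) depth=25
  + 0.0.0.0/0 (H3) depth=0
  ? 101.165.193.100  path d0:H3→d1:-  best=H3
  + 47.0.0.0/11 (H1) depth=11
  ? 47.26.66.0  path d0:H3→d1:-→d2:-→d3:-→d4:-→d5:-→d6:-→d7:-→d8:-→d9:-→d10:-→d11:H1→d12:-→d13:-→d14:-→d15:-→d16:H0→d17:-→d18:-→d19:-→d20:H3→d21:-→d22:-→d23:-→d24:H0→d25:H2→d26:-  best=H2
  ? 47.26.58.129  path d0:H3→d1:-→d2:-→d3:-→d4:-→d5:-→d6:-→d7:-→d8:-→d9:-→d10:-→d11:H1→d12:-→d13:-→d14:-→d15:-→d16:H0→d17:-  best=H0
  ? 47.0.0.13  path d0:H3→d1:-→d2:-→d3:-→d4:-→d5:-→d6:-→d7:-→d8:-→d9:-→d10:-→d11:H1  best=H1
  del 47.26.0.0/16 (clear depth 16)
  + 184.186.206.0/24 (H1) depth=24
  + 47.26.66.0/24 (H3) depth=24
  ? 48.193.171.90  path d0:H3→d1:-→d2:-→d3:-  best=H3
  + 47.26.66.62/32 (H0) depth=32
  ? 47.0.0.44  path d0:H3→d1:-→d2:-→d3:-→d4:-→d5:-→d6:-→d7:-→d8:-→d9:-→d10:-→d11:H1  best=H1
  + 47.26.66.0/24 (H3) depth=24
  del 184.186.206.0/24 (clear depth 24)
  ? 47.23.18.133  path d0:H3→d1:-→d2:-→d3:-→d4:-→d5:-→d6:-→d7:-→d8:-→d9:-→d10:-→d11:H1→d12:-  best=H1

== LOOKUPS ==
["H3","H0","H2","H2","H0","H0","H2","H3","H0","H3","H3","H2","H0","H1","H3","H1","H1"]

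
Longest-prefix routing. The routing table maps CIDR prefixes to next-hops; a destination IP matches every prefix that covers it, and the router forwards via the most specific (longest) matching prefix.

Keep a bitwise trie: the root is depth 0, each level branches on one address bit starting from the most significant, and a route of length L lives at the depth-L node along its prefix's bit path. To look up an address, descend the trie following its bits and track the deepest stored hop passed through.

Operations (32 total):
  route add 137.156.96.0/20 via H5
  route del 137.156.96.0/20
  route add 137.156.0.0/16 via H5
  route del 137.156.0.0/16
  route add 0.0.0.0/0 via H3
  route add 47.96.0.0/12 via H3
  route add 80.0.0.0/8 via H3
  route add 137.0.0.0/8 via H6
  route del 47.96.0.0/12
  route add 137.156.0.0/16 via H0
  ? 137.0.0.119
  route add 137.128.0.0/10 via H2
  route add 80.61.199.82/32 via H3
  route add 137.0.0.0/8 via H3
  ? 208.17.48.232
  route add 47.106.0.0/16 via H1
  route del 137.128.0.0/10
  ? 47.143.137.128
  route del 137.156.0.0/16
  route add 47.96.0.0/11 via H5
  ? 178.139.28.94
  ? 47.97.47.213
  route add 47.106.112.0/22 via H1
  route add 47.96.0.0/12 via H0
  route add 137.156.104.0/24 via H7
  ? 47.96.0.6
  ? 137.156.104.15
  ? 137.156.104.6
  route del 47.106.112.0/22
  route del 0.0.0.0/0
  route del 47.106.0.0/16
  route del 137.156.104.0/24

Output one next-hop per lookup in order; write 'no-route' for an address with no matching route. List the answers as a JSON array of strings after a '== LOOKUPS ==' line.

Process each operation:
  add 137.156.96.0/20 -> H5 at depth 20
  del 137.156.96.0/20 (clear depth 20)
  add 137.156.0.0/16 -> H5 at depth 16
  del 137.156.0.0/16 (clear depth 16)
  add 0.0.0.0/0 -> H3 at depth 0
  add 47.96.0.0/12 -> H3 at depth 12
  add 80.0.0.0/8 -> H3 at depth 8
  add 137.0.0.0/8 -> H6 at depth 8
  del 47.96.0.0/12 (clear depth 12)
  add 137.156.0.0/16 -> H0 at depth 16
  Q 137.0.0.119: descend 10001001 ; hops seen [H3,H6] ; pick H6
  add 137.128.0.0/10 -> H2 at depth 10
  add 80.61.199.82/32 -> H3 at depth 32
  add 137.0.0.0/8 -> H3 at depth 8
  Q 208.17.48.232: descend 1 ; hops seen [H3] ; pick H3
  add 47.106.0.0/16 -> H1 at depth 16
  del 137.128.0.0/10 (clear depth 10)
  Q 47.143.137.128: descend 00101111 ; hops seen [H3] ; pick H3
  del 137.156.0.0/16 (clear depth 16)
  add 47.96.0.0/11 -> H5 at depth 11
  Q 178.139.28.94: descend 10 ; hops seen [H3] ; pick H3
  Q 47.97.47.213: descend 001011110110 ; hops seen [H3,H5] ; pick H5
  add 47.106.112.0/22 -> H1 at depth 22
  add 47.96.0.0/12 -> H0 at depth 12
  add 137.156.104.0/24 -> H7 at depth 24
  Q 47.96.0.6: descend 001011110110 ; hops seen [H3,H5,H0] ; pick H0
  Q 137.156.104.15: descend 100010011001110001101000 ; hops seen [H3,H3,H7] ; pick H7
  Q 137.156.104.6: descend 100010011001110001101000 ; hops seen [H3,H3,H7] ; pick H7
  del 47.106.112.0/22 (clear depth 22)
  del 0.0.0.0/0 (clear depth 0)
  del 47.106.0.0/16 (clear depth 16)
  del 137.156.104.0/24 (clear depth 24)

== LOOKUPS ==
["H6","H3","H3","H3","H5","H0","H7","H7"]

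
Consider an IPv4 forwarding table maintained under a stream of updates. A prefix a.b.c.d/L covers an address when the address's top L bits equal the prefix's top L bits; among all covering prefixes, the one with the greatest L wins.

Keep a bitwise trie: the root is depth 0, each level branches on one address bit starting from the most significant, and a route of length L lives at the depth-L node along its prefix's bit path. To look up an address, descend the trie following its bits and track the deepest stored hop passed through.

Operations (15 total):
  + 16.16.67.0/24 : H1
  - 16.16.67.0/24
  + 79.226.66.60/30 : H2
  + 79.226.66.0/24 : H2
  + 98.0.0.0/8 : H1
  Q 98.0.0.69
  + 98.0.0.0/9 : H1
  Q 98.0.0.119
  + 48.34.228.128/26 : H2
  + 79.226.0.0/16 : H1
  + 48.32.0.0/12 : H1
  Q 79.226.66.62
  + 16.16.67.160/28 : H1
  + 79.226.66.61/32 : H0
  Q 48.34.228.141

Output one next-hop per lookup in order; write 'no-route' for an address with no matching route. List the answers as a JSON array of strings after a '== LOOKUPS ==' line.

Process each operation:
  + 16.16.67.0/24 (H1) depth=24
  del 16.16.67.0/24 (clear depth 24)
  + 79.226.66.60/30 (H2) depth=30
  + 79.226.66.0/24 (H2) depth=24
  + 98.0.0.0/8 (H1) depth=8
  lookup 98.0.0.69: bits 01100010 walk d0:-→d1:-→d2:-→d3:-→d4:-→d5:-→d6:-→d7:-→d8:H1 -> H1
  + 98.0.0.0/9 (H1) depth=9
  lookup 98.0.0.119: bits 011000100 walk d0:-→d1:-→d2:-→d3:-→d4:-→d5:-→d6:-→d7:-→d8:H1→d9:H1 -> H1
  + 48.34.228.128/26 (H2) depth=26
  + 79.226.0.0/16 (H1) depth=16
  + 48.32.0.0/12 (H1) depth=12
  lookup 79.226.66.62: bits 010011111110001001000010001111 walk d0:-→d1:-→d2:-→d3:-→d4:-→d5:-→d6:-→d7:-→d8:-→d9:-→d10:-→d11:-→d12:-→d13:-→d14:-→d15:-→d16:H1→d17:-→d18:-→d19:-→d20:-→d21:-→d22:-→d23:-→d24:H2→d25:-→d26:-→d27:-→d28:-→d29:-→d30:H2 -> H2
  + 16.16.67.160/28 (H1) depth=28
  + 79.226.66.61/32 (H0) depth=32
  lookup 48.34.228.141: bits 00110000001000101110010010 walk d0:-→d1:-→d2:-→d3:-→d4:-→d5:-→d6:-→d7:-→d8:-→d9:-→d10:-→d11:-→d12:H1→d13:-→d14:-→d15:-→d16:-→d17:-→d18:-→d19:-→d20:-→d21:-→d22:-→d23:-→d24:-→d25:-→d26:H2 -> H2

== LOOKUPS ==
["H1","H1","H2","H2"]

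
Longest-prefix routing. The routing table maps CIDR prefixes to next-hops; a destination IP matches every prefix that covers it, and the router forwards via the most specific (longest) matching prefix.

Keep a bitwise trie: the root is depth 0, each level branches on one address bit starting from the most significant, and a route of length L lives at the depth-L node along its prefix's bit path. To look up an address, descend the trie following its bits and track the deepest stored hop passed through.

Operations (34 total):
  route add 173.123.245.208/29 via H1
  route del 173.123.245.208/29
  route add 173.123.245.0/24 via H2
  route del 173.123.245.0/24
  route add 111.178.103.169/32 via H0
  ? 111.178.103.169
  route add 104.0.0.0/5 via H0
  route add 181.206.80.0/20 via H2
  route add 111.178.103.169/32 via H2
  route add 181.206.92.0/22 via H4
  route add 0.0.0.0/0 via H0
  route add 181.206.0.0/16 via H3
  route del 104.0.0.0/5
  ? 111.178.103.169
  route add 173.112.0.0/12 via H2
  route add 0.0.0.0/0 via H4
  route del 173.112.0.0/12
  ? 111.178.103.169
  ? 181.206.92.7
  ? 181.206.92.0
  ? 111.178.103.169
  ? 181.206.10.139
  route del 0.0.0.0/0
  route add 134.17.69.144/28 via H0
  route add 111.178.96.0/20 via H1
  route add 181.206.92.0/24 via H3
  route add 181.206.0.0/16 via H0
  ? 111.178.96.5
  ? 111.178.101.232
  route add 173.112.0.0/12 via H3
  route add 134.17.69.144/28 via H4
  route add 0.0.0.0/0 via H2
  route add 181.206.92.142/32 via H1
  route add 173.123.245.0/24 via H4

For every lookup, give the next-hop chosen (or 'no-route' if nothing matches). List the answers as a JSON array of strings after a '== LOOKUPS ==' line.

Process each operation:
  + 173.123.245.208/29 (H1) depth=29
  - 173.123.245.208/29 clear@29
  + 173.123.245.0/24 (H2) depth=24
  - 173.123.245.0/24 clear@24
  + 111.178.103.169/32 (H0) depth=32
  Q 111.178.103.169: descend 01101111101100100110011110101001 ; hops seen [H0] ; pick H0
  + 104.0.0.0/5 (H0) depth=5
  + 181.206.80.0/20 (H2) depth=20
  + 111.178.103.169/32 (H2) depth=32
  + 181.206.92.0/22 (H4) depth=22
  + 0.0.0.0/0 (H0) depth=0
  + 181.206.0.0/16 (H3) depth=16
  - 104.0.0.0/5 clear@5
  Q 111.178.103.169: descend 01101111101100100110011110101001 ; hops seen [H0,H2] ; pick H2
  + 173.112.0.0/12 (H2) depth=12
  + 0.0.0.0/0 (H4) depth=0
  - 173.112.0.0/12 clear@12
  Q 111.178.103.169: descend 01101111101100100110011110101001 ; hops seen [H4,H2] ; pick H2
  Q 181.206.92.7: descend 1011010111001110010111 ; hops seen [H4,H3,H2,H4] ; pick H4
  Q 181.206.92.0: descend 1011010111001110010111 ; hops seen [H4,H3,H2,H4] ; pick H4
  Q 111.178.103.169: descend 01101111101100100110011110101001 ; hops seen [H4,H2] ; pick H2
  Q 181.206.10.139: descend 10110101110011100 ; hops seen [H4,H3] ; pick H3
  - 0.0.0.0/0 clear@0
  + 134.17.69.144/28 (H0) depth=28
  + 111.178.96.0/20 (H1) depth=20
  + 181.206.92.0/24 (H3) depth=24
  + 181.206.0.0/16 (H0) depth=16
  Q 111.178.96.5: descend 011011111011001001100 ; hops seen [H1] ; pick H1
  Q 111.178.101.232: descend 0110111110110010011001 ; hops seen [H1] ; pick H1
  + 173.112.0.0/12 (H3) depth=12
  + 134.17.69.144/28 (H4) depth=28
  + 0.0.0.0/0 (H2) depth=0
  + 181.206.92.142/32 (H1) depth=32
  + 173.123.245.0/24 (H4) depth=24

== LOOKUPS ==
["H0","H2","H2","H4","H4","H2","H3","H1","H1"]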